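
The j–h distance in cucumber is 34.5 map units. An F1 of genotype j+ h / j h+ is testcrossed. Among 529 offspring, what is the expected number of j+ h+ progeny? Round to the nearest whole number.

91

A map distance of 34.5 map units corresponds to a recombination frequency of 0.345.
The F1 is j+ h / j h+, so j+ h+ is a recombinant gamete class with expected frequency r/2 = 0.345/2 = 0.1725.
Expected number = 0.1725 × 529 = 91.25 ≈ 91.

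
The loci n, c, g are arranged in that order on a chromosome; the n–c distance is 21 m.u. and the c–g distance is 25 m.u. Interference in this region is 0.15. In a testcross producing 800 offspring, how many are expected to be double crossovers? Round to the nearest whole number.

Map distances give recombination frequencies of 0.210 and 0.250 for the two intervals.
With interference 0.15 (so coincidence = 0.85), expected double-crossover frequency = 0.210 × 0.250 × 0.85 = 0.04462.
Expected number = 0.04462 × 800 = 35.70 ≈ 36.

36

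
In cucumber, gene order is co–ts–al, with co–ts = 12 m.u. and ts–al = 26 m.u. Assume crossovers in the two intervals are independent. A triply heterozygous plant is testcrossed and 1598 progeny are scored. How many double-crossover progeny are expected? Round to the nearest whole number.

Map distances give recombination frequencies of 0.120 and 0.260 for the two intervals.
With no interference, expected double-crossover frequency = 0.120 × 0.260 = 0.03120.
Expected number = 0.03120 × 1598 = 49.86 ≈ 50.

50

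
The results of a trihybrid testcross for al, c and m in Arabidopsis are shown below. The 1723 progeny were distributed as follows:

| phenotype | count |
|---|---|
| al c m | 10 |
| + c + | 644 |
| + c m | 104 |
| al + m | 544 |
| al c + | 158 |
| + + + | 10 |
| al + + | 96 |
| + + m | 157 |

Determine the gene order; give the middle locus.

c

The two most frequent reciprocal classes, + c + and al + m, are the parental types, so the F1 was + c + / al + m.
The two rarest classes, + + + and al c m, are the double crossovers. Comparing them with the parentals, only the c allele has switched, so c is the middle locus and the order is m – c – al.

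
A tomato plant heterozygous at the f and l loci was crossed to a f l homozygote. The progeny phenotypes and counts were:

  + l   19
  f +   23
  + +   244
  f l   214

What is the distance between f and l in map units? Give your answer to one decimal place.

The two most frequent classes, + + (244) and f l (214), are the parental types, so the F1 was + + / f l.
The recombinant classes are + l and f +: 19 + 23 = 42.
Recombination frequency = 42/500 = 0.0840 ≈ 8.4%, i.e. 8.4 map units.

8.4 map units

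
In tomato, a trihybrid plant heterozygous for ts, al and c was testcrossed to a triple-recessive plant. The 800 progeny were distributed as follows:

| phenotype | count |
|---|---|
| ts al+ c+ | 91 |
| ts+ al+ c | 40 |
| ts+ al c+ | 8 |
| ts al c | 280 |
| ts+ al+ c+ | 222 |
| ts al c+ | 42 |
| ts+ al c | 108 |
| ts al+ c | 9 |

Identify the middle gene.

The two most frequent reciprocal classes, ts+ al+ c+ and ts al c, are the parental types, so the F1 was ts+ al+ c+ / ts al c.
The two rarest classes, ts+ al c+ and ts al+ c, are the double crossovers. Comparing them with the parentals, only the al allele has switched, so al is the middle locus and the order is ts – al – c.

al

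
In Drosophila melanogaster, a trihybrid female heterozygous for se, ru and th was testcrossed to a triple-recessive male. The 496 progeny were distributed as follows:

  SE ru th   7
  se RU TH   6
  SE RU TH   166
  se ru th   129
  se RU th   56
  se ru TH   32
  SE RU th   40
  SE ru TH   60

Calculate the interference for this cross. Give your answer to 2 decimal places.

The two most frequent reciprocal classes, se ru th and SE RU TH, are the parental types, so the F1 was se ru th / SE RU TH.
The two rarest classes, SE ru th and se RU TH, are the double crossovers. Comparing them with the parentals, only the se allele has switched, so se is the middle locus and the order is th – se – ru.
th–se: (72 + 13)/496 = 0.1714; se–ru: (116 + 13)/496 = 0.2601.
Expected DCO frequency = 0.1714 × 0.2601 ≈ 0.04458; observed = 13/496 ≈ 0.02621.
Coefficient of coincidence = 0.02621/0.04458 ≈ 0.59; interference = 1 − 0.59 = 0.41.

0.41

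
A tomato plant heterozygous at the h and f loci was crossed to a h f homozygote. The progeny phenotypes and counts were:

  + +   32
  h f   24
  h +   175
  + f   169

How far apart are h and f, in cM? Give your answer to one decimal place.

14.0 cM

The two most frequent classes, + f (169) and h + (175), are the parental types, so the F1 was + f / h +.
The recombinant classes are + + and h f: 32 + 24 = 56.
Recombination frequency = 56/400 = 0.1400 ≈ 14.0%, i.e. 14.0 cM.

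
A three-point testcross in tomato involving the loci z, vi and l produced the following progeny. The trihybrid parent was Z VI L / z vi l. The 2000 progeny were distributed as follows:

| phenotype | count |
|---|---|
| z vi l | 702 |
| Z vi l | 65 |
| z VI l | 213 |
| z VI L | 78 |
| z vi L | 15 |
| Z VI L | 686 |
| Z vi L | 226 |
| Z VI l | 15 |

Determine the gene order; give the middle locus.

l

The two rarest classes, Z VI l and z vi L, are the double crossovers. Comparing them with the parentals, only the l allele has switched, so l is the middle locus and the order is vi – l – z.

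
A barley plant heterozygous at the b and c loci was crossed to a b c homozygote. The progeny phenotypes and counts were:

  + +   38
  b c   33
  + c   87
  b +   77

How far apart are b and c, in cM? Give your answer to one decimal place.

The two most frequent classes, + c (87) and b + (77), are the parental types, so the F1 was + c / b +.
The recombinant classes are + + and b c: 38 + 33 = 71.
Recombination frequency = 71/235 = 0.3021 ≈ 30.2%, i.e. 30.2 cM.

30.2 cM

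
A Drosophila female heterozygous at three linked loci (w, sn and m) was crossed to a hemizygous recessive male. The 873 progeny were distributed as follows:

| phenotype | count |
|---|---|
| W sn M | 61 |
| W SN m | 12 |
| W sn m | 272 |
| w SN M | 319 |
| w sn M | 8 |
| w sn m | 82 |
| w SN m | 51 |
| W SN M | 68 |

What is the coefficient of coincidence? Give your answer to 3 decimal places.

0.778

The two most frequent reciprocal classes, w SN M and W sn m, are the parental types, so the F1 was w SN M / W sn m.
The two rarest classes, w sn M and W SN m, are the double crossovers. Comparing them with the parentals, only the sn allele has switched, so sn is the middle locus and the order is w – sn – m.
w–sn: (150 + 20)/873 = 0.1947; sn–m: (112 + 20)/873 = 0.1512.
Expected DCO frequency = 0.1947 × 0.1512 ≈ 0.02944; observed = 20/873 ≈ 0.02291.
Coefficient of coincidence = 0.02291/0.02944 ≈ 0.778.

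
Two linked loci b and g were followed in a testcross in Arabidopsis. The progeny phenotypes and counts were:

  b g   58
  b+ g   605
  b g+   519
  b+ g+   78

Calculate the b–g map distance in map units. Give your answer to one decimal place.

10.8 map units

The two most frequent classes, b+ g (605) and b g+ (519), are the parental types, so the F1 was b+ g / b g+.
The recombinant classes are b+ g+ and b g: 78 + 58 = 136.
Recombination frequency = 136/1260 = 0.1079 ≈ 10.8%, i.e. 10.8 map units.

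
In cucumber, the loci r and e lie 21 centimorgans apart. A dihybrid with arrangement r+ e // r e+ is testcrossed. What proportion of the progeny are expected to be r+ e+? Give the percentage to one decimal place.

10.5%

A map distance of 21 centimorgans corresponds to a recombination frequency of 0.210.
The F1 is r+ e / r e+, so r+ e+ is a recombinant gamete class with expected frequency r/2 = 0.210/2 = 0.1050.
That is 0.1050 = 10.5% of the progeny.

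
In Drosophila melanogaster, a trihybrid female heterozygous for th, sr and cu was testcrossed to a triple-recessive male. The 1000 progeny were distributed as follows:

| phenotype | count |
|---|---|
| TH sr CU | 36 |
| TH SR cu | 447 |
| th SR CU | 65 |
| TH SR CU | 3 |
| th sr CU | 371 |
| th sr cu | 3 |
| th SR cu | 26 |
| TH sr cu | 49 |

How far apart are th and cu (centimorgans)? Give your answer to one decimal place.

6.8 centimorgans

The two most frequent reciprocal classes, TH SR cu and th sr CU, are the parental types, so the F1 was TH SR cu / th sr CU.
The two rarest classes, TH SR CU and th sr cu, are the double crossovers. Comparing them with the parentals, only the cu allele has switched, so cu is the middle locus and the order is sr – cu – th.
Crossovers in the cu–th interval produce the single-crossover classes th SR cu and TH sr CU (26 + 36 = 62) plus the double crossovers (6).
RF(cu–th) = (62 + 6) / 1000 = 68/1000 = 0.0680 → 6.8 centimorgans.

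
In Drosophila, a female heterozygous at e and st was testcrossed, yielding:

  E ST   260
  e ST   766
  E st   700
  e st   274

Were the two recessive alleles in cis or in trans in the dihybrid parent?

trans

The two most frequent classes are E st (700) and e ST (766); these are the parental (non-recombinant) types.
So the F1 carried E st on one chromosome and e ST on the other — the recessive alleles are on opposite chromosomes (trans / repulsion).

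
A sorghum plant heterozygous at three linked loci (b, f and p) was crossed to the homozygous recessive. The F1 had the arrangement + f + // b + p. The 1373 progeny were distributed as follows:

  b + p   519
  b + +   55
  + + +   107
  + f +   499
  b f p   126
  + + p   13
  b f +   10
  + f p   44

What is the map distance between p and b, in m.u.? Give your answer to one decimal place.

The two rarest classes, b f + and + + p, are the double crossovers. Comparing them with the parentals, only the b allele has switched, so b is the middle locus and the order is f – b – p.
Crossovers in the b–p interval produce the single-crossover classes + f p and b + + (44 + 55 = 99) plus the double crossovers (23).
RF(b–p) = (99 + 23) / 1373 = 122/1373 = 0.0889 → 8.9 m.u.

8.9 m.u.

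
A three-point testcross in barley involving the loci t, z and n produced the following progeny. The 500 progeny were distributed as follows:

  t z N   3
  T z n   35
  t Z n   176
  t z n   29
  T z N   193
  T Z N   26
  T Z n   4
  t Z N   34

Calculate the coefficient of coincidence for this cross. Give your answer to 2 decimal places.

The two most frequent reciprocal classes, T z N and t Z n, are the parental types, so the F1 was T z N / t Z n.
The two rarest classes, t z N and T Z n, are the double crossovers. Comparing them with the parentals, only the t allele has switched, so t is the middle locus and the order is z – t – n.
z–t: (55 + 7)/500 = 0.1240; t–n: (69 + 7)/500 = 0.1520.
Expected DCO frequency = 0.1240 × 0.1520 ≈ 0.01885; observed = 7/500 ≈ 0.01400.
Coefficient of coincidence = 0.01400/0.01885 ≈ 0.74.

0.74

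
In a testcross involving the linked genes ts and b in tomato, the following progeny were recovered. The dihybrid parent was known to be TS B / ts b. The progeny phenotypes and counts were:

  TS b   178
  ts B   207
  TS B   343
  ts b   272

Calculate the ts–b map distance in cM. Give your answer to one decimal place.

The recombinant classes are TS b and ts B: 178 + 207 = 385.
Recombination frequency = 385/1000 = 0.3850 ≈ 38.5%, i.e. 38.5 cM.

38.5 cM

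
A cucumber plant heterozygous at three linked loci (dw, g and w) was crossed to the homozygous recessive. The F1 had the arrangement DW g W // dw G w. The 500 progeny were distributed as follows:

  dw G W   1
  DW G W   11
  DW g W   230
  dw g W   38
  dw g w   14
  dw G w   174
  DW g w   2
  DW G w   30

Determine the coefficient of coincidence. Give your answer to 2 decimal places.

0.75

The two rarest classes, DW g w and dw G W, are the double crossovers. Comparing them with the parentals, only the w allele has switched, so w is the middle locus and the order is g – w – dw.
g–w: (25 + 3)/500 = 0.0560; w–dw: (68 + 3)/500 = 0.1420.
Expected DCO frequency = 0.0560 × 0.1420 ≈ 0.00795; observed = 3/500 ≈ 0.00600.
Coefficient of coincidence = 0.00600/0.00795 ≈ 0.75.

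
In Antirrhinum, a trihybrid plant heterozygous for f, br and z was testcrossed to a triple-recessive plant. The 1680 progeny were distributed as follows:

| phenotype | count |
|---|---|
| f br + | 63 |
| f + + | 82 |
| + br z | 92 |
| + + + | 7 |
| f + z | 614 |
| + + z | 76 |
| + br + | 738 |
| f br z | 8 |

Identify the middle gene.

br

The two most frequent reciprocal classes, + br + and f + z, are the parental types, so the F1 was + br + / f + z.
The two rarest classes, + + + and f br z, are the double crossovers. Comparing them with the parentals, only the br allele has switched, so br is the middle locus and the order is z – br – f.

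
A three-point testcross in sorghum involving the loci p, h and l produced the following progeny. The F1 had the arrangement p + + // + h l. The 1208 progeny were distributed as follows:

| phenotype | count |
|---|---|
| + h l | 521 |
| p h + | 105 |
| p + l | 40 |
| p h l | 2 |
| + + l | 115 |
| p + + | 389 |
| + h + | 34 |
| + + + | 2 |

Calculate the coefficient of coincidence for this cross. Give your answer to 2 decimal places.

The two rarest classes, + + + and p h l, are the double crossovers. Comparing them with the parentals, only the p allele has switched, so p is the middle locus and the order is l – p – h.
l–p: (74 + 4)/1208 = 0.0646; p–h: (220 + 4)/1208 = 0.1854.
Expected DCO frequency = 0.0646 × 0.1854 ≈ 0.01198; observed = 4/1208 ≈ 0.00331.
Coefficient of coincidence = 0.00331/0.01198 ≈ 0.28.

0.28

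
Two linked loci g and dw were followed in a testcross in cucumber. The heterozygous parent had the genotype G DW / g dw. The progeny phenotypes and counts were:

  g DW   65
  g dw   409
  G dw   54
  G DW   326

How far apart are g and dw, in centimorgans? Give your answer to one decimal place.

13.9 centimorgans

The recombinant classes are G dw and g DW: 54 + 65 = 119.
Recombination frequency = 119/854 = 0.1393 ≈ 13.9%, i.e. 13.9 centimorgans.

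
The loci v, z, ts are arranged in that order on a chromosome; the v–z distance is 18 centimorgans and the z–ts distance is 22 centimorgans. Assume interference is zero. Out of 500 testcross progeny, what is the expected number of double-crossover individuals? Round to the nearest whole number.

Map distances give recombination frequencies of 0.180 and 0.220 for the two intervals.
With no interference, expected double-crossover frequency = 0.180 × 0.220 = 0.03960.
Expected number = 0.03960 × 500 = 19.80 ≈ 20.

20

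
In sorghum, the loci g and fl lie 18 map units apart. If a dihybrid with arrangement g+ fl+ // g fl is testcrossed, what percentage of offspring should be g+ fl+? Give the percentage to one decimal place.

41.0%

A map distance of 18 map units corresponds to a recombination frequency of 0.180.
The F1 is g+ fl+ / g fl, so g+ fl+ is a parental gamete class with expected frequency (1 − r)/2 = 0.820/2 = 0.4100.
That is 0.4100 = 41.0% of the progeny.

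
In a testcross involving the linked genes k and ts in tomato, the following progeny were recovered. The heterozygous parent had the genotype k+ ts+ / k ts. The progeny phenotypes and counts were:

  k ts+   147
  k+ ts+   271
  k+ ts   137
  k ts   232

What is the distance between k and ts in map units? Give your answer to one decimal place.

The recombinant classes are k+ ts and k ts+: 137 + 147 = 284.
Recombination frequency = 284/787 = 0.3609 ≈ 36.1%, i.e. 36.1 map units.

36.1 map units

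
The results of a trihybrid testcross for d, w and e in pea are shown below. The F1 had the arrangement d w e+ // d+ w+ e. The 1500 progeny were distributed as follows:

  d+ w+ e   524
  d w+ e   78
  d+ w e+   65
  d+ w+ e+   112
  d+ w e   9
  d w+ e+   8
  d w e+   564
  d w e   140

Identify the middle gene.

The two rarest classes, d w+ e+ and d+ w e, are the double crossovers. Comparing them with the parentals, only the w allele has switched, so w is the middle locus and the order is e – w – d.

w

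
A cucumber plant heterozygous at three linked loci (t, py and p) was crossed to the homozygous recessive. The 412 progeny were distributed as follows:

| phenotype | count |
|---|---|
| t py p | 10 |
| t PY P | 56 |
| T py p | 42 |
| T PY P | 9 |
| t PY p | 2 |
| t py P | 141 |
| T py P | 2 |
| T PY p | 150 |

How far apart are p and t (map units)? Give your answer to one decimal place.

5.6 map units

The two most frequent reciprocal classes, T PY p and t py P, are the parental types, so the F1 was T PY p / t py P.
The two rarest classes, t PY p and T py P, are the double crossovers. Comparing them with the parentals, only the t allele has switched, so t is the middle locus and the order is py – t – p.
Crossovers in the t–p interval produce the single-crossover classes T PY P and t py p (9 + 10 = 19) plus the double crossovers (4).
RF(t–p) = (19 + 4) / 412 = 23/412 = 0.0558 → 5.6 map units.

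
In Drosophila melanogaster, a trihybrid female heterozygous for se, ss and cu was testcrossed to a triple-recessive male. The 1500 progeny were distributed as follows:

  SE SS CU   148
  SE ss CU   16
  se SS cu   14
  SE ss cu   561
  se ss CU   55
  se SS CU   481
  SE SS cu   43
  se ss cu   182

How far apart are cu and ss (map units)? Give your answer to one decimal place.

8.5 map units

The two most frequent reciprocal classes, SE ss cu and se SS CU, are the parental types, so the F1 was SE ss cu / se SS CU.
The two rarest classes, SE ss CU and se SS cu, are the double crossovers. Comparing them with the parentals, only the cu allele has switched, so cu is the middle locus and the order is ss – cu – se.
Crossovers in the ss–cu interval produce the single-crossover classes SE SS cu and se ss CU (43 + 55 = 98) plus the double crossovers (30).
RF(ss–cu) = (98 + 30) / 1500 = 128/1500 = 0.0853 → 8.5 map units.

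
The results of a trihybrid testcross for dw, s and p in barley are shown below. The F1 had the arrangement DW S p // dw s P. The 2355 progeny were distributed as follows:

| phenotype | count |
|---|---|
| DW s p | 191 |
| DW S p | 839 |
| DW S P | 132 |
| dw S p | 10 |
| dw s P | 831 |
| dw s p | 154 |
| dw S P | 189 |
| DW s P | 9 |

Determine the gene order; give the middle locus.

The two rarest classes, dw S p and DW s P, are the double crossovers. Comparing them with the parentals, only the dw allele has switched, so dw is the middle locus and the order is p – dw – s.

dw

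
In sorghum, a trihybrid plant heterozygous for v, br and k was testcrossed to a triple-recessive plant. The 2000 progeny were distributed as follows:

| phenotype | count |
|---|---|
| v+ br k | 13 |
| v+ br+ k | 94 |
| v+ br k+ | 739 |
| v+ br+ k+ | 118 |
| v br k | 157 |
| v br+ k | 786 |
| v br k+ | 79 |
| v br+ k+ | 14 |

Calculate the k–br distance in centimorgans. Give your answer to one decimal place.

The two most frequent reciprocal classes, v br+ k and v+ br k+, are the parental types, so the F1 was v br+ k / v+ br k+.
The two rarest classes, v br+ k+ and v+ br k, are the double crossovers. Comparing them with the parentals, only the k allele has switched, so k is the middle locus and the order is br – k – v.
Crossovers in the br–k interval produce the single-crossover classes v br k and v+ br+ k+ (157 + 118 = 275) plus the double crossovers (27).
RF(br–k) = (275 + 27) / 2000 = 302/2000 = 0.1510 → 15.1 centimorgans.

15.1 centimorgans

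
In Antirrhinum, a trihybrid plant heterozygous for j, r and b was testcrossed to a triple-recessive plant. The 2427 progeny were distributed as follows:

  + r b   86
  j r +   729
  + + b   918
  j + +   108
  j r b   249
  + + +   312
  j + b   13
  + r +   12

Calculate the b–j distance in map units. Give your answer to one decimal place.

24.1 map units

The two most frequent reciprocal classes, j r + and + + b, are the parental types, so the F1 was j r + / + + b.
The two rarest classes, + r + and j + b, are the double crossovers. Comparing them with the parentals, only the j allele has switched, so j is the middle locus and the order is r – j – b.
Crossovers in the j–b interval produce the single-crossover classes j r b and + + + (249 + 312 = 561) plus the double crossovers (25).
RF(j–b) = (561 + 25) / 2427 = 586/2427 = 0.2415 → 24.1 map units.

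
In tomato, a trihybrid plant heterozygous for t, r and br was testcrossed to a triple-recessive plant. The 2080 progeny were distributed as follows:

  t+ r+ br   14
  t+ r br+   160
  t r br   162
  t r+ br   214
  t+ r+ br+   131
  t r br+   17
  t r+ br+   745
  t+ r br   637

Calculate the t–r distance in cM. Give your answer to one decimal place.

The two most frequent reciprocal classes, t r+ br+ and t+ r br, are the parental types, so the F1 was t r+ br+ / t+ r br.
The two rarest classes, t r br+ and t+ r+ br, are the double crossovers. Comparing them with the parentals, only the r allele has switched, so r is the middle locus and the order is br – r – t.
Crossovers in the r–t interval produce the single-crossover classes t+ r+ br+ and t r br (131 + 162 = 293) plus the double crossovers (31).
RF(r–t) = (293 + 31) / 2080 = 324/2080 = 0.1558 → 15.6 cM.

15.6 cM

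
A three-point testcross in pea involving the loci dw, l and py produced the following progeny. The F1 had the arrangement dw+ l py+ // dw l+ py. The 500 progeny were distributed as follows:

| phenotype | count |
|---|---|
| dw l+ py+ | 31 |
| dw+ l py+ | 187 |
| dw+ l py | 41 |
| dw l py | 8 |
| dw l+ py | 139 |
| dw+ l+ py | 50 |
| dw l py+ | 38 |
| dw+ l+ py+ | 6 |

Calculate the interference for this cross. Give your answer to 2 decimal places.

0.20

The two rarest classes, dw+ l+ py+ and dw l py, are the double crossovers. Comparing them with the parentals, only the l allele has switched, so l is the middle locus and the order is dw – l – py.
dw–l: (88 + 14)/500 = 0.2040; l–py: (72 + 14)/500 = 0.1720.
Expected DCO frequency = 0.2040 × 0.1720 ≈ 0.03509; observed = 14/500 ≈ 0.02800.
Coefficient of coincidence = 0.02800/0.03509 ≈ 0.80; interference = 1 − 0.80 = 0.20.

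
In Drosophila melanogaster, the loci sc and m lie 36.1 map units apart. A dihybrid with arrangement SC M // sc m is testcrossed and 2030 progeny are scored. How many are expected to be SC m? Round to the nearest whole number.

366

A map distance of 36.1 map units corresponds to a recombination frequency of 0.361.
The F1 is SC M / sc m, so SC m is a recombinant gamete class with expected frequency r/2 = 0.361/2 = 0.1805.
Expected number = 0.1805 × 2030 = 366.41 ≈ 366.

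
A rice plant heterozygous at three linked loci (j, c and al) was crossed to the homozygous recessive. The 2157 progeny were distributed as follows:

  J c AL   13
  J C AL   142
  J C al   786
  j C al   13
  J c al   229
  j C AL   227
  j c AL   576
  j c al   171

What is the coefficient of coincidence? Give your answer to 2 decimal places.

0.34

The two most frequent reciprocal classes, J C al and j c AL, are the parental types, so the F1 was J C al / j c AL.
The two rarest classes, j C al and J c AL, are the double crossovers. Comparing them with the parentals, only the j allele has switched, so j is the middle locus and the order is c – j – al.
c–j: (456 + 26)/2157 = 0.2235; j–al: (313 + 26)/2157 = 0.1572.
Expected DCO frequency = 0.2235 × 0.1572 ≈ 0.03513; observed = 26/2157 ≈ 0.01205.
Coefficient of coincidence = 0.01205/0.03513 ≈ 0.34.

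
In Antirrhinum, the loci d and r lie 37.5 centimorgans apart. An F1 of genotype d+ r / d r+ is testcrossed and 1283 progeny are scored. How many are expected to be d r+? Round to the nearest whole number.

401

A map distance of 37.5 centimorgans corresponds to a recombination frequency of 0.375.
The F1 is d+ r / d r+, so d r+ is a parental gamete class with expected frequency (1 − r)/2 = 0.625/2 = 0.3125.
Expected number = 0.3125 × 1283 = 400.94 ≈ 401.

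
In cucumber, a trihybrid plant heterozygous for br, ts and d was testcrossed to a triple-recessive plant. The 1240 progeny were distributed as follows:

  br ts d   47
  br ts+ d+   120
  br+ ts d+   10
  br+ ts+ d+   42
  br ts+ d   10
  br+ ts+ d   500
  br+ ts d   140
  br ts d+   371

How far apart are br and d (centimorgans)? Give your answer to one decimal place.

8.8 centimorgans

The two most frequent reciprocal classes, br+ ts+ d and br ts d+, are the parental types, so the F1 was br+ ts+ d / br ts d+.
The two rarest classes, br ts+ d and br+ ts d+, are the double crossovers. Comparing them with the parentals, only the br allele has switched, so br is the middle locus and the order is ts – br – d.
Crossovers in the br–d interval produce the single-crossover classes br+ ts+ d+ and br ts d (42 + 47 = 89) plus the double crossovers (20).
RF(br–d) = (89 + 20) / 1240 = 109/1240 = 0.0879 → 8.8 centimorgans.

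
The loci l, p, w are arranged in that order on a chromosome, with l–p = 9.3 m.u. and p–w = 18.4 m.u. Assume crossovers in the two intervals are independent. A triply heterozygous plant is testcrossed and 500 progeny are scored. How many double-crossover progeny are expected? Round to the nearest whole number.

Map distances give recombination frequencies of 0.093 and 0.184 for the two intervals.
With no interference, expected double-crossover frequency = 0.093 × 0.184 = 0.01711.
Expected number = 0.01711 × 500 = 8.56 ≈ 9.

9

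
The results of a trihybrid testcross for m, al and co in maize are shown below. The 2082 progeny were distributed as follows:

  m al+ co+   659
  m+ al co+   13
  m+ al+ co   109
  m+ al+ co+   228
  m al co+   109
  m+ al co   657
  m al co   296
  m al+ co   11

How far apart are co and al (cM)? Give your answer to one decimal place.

11.6 cM

The two most frequent reciprocal classes, m+ al co and m al+ co+, are the parental types, so the F1 was m+ al co / m al+ co+.
The two rarest classes, m+ al co+ and m al+ co, are the double crossovers. Comparing them with the parentals, only the co allele has switched, so co is the middle locus and the order is m – co – al.
Crossovers in the co–al interval produce the single-crossover classes m+ al+ co and m al co+ (109 + 109 = 218) plus the double crossovers (24).
RF(co–al) = (218 + 24) / 2082 = 242/2082 = 0.1162 → 11.6 cM.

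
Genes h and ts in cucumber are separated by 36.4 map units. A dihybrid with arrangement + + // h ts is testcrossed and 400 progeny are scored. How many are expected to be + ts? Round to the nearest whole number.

73

A map distance of 36.4 map units corresponds to a recombination frequency of 0.364.
The F1 is + + / h ts, so + ts is a recombinant gamete class with expected frequency r/2 = 0.364/2 = 0.1820.
Expected number = 0.1820 × 400 = 72.80 ≈ 73.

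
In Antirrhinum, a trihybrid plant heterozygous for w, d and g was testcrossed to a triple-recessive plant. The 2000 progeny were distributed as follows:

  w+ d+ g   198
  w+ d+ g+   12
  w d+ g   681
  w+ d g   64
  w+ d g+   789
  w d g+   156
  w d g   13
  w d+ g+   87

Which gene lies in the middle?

The two most frequent reciprocal classes, w d+ g and w+ d g+, are the parental types, so the F1 was w d+ g / w+ d g+.
The two rarest classes, w d g and w+ d+ g+, are the double crossovers. Comparing them with the parentals, only the d allele has switched, so d is the middle locus and the order is g – d – w.

d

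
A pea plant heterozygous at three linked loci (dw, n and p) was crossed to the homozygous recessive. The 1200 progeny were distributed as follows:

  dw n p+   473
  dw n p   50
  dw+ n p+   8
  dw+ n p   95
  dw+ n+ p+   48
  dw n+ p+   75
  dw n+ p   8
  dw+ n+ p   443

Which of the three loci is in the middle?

The two most frequent reciprocal classes, dw+ n+ p and dw n p+, are the parental types, so the F1 was dw+ n+ p / dw n p+.
The two rarest classes, dw n+ p and dw+ n p+, are the double crossovers. Comparing them with the parentals, only the dw allele has switched, so dw is the middle locus and the order is n – dw – p.

dw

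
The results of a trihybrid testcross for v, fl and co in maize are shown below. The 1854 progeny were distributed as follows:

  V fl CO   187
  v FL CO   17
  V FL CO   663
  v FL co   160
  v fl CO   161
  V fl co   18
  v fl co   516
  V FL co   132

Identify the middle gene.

The two most frequent reciprocal classes, v fl co and V FL CO, are the parental types, so the F1 was v fl co / V FL CO.
The two rarest classes, V fl co and v FL CO, are the double crossovers. Comparing them with the parentals, only the v allele has switched, so v is the middle locus and the order is co – v – fl.

v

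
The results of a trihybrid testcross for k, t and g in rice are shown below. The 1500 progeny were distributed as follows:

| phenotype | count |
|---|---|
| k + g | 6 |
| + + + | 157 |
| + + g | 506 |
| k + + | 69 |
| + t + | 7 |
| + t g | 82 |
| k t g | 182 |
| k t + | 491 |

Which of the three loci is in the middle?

k

The two most frequent reciprocal classes, k t + and + + g, are the parental types, so the F1 was k t + / + + g.
The two rarest classes, + t + and k + g, are the double crossovers. Comparing them with the parentals, only the k allele has switched, so k is the middle locus and the order is g – k – t.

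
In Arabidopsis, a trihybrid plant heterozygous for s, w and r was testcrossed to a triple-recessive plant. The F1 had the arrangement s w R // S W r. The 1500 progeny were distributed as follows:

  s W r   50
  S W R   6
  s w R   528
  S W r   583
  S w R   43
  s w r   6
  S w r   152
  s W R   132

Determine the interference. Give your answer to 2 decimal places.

The two rarest classes, s w r and S W R, are the double crossovers. Comparing them with the parentals, only the r allele has switched, so r is the middle locus and the order is w – r – s.
w–r: (284 + 12)/1500 = 0.1973; r–s: (93 + 12)/1500 = 0.0700.
Expected DCO frequency = 0.1973 × 0.0700 ≈ 0.01381; observed = 12/1500 ≈ 0.00800.
Coefficient of coincidence = 0.00800/0.01381 ≈ 0.58; interference = 1 − 0.58 = 0.42.

0.42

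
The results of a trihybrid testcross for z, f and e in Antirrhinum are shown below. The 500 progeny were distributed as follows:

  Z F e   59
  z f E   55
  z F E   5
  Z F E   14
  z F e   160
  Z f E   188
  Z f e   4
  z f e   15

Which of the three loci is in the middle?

The two most frequent reciprocal classes, Z f E and z F e, are the parental types, so the F1 was Z f E / z F e.
The two rarest classes, Z f e and z F E, are the double crossovers. Comparing them with the parentals, only the e allele has switched, so e is the middle locus and the order is z – e – f.

e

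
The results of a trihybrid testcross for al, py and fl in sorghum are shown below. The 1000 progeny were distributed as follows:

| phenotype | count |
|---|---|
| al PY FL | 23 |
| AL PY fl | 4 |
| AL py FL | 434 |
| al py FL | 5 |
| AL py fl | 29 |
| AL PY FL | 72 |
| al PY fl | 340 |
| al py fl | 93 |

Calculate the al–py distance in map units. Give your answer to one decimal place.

17.4 map units

The two most frequent reciprocal classes, AL py FL and al PY fl, are the parental types, so the F1 was AL py FL / al PY fl.
The two rarest classes, al py FL and AL PY fl, are the double crossovers. Comparing them with the parentals, only the al allele has switched, so al is the middle locus and the order is py – al – fl.
Crossovers in the py–al interval produce the single-crossover classes AL PY FL and al py fl (72 + 93 = 165) plus the double crossovers (9).
RF(py–al) = (165 + 9) / 1000 = 174/1000 = 0.1740 → 17.4 map units.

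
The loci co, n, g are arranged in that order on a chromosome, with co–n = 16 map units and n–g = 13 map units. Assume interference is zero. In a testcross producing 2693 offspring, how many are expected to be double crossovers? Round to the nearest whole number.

56

Map distances give recombination frequencies of 0.160 and 0.130 for the two intervals.
With no interference, expected double-crossover frequency = 0.160 × 0.130 = 0.02080.
Expected number = 0.02080 × 2693 = 56.01 ≈ 56.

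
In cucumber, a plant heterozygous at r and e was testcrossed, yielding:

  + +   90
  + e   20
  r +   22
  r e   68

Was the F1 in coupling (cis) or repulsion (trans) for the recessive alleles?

cis

The two most frequent classes are + + (90) and r e (68); these are the parental (non-recombinant) types.
So the F1 carried + + on one chromosome and r e on the other — the recessive alleles are on the same chromosome (cis / coupling).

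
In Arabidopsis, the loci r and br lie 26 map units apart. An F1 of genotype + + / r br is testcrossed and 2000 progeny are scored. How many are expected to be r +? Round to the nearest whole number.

A map distance of 26 map units corresponds to a recombination frequency of 0.260.
The F1 is + + / r br, so r + is a recombinant gamete class with expected frequency r/2 = 0.260/2 = 0.1300.
Expected number = 0.1300 × 2000 = 260.00 ≈ 260.

260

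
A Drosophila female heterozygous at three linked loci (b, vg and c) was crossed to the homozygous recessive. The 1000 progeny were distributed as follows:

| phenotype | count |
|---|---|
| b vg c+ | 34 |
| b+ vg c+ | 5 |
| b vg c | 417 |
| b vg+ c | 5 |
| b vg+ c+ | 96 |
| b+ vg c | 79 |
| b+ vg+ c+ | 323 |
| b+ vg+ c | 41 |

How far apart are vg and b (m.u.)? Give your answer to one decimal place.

The two most frequent reciprocal classes, b vg c and b+ vg+ c+, are the parental types, so the F1 was b vg c / b+ vg+ c+.
The two rarest classes, b vg+ c and b+ vg c+, are the double crossovers. Comparing them with the parentals, only the vg allele has switched, so vg is the middle locus and the order is b – vg – c.
Crossovers in the b–vg interval produce the single-crossover classes b+ vg c and b vg+ c+ (79 + 96 = 175) plus the double crossovers (10).
RF(b–vg) = (175 + 10) / 1000 = 185/1000 = 0.1850 → 18.5 m.u.

18.5 m.u.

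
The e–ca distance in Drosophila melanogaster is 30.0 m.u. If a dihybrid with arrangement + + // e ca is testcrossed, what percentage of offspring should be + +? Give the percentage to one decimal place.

35.0%

A map distance of 30.0 m.u. corresponds to a recombination frequency of 0.300.
The F1 is + + / e ca, so + + is a parental gamete class with expected frequency (1 − r)/2 = 0.700/2 = 0.3500.
That is 0.3500 = 35.0% of the progeny.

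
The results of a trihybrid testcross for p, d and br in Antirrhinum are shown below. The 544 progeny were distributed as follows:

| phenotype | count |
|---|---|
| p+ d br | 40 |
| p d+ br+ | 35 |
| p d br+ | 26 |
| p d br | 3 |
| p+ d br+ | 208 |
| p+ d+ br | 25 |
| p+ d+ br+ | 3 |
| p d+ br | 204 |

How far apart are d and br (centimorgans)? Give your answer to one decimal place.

The two most frequent reciprocal classes, p+ d br+ and p d+ br, are the parental types, so the F1 was p+ d br+ / p d+ br.
The two rarest classes, p+ d+ br+ and p d br, are the double crossovers. Comparing them with the parentals, only the d allele has switched, so d is the middle locus and the order is p – d – br.
Crossovers in the d–br interval produce the single-crossover classes p+ d br and p d+ br+ (40 + 35 = 75) plus the double crossovers (6).
RF(d–br) = (75 + 6) / 544 = 81/544 = 0.1489 → 14.9 centimorgans.

14.9 centimorgans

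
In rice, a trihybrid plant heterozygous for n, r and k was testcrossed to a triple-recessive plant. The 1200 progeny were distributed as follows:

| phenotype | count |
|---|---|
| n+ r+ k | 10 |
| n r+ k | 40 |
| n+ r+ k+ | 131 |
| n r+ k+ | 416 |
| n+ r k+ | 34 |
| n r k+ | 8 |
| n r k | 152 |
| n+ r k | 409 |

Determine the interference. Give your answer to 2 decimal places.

0.22

The two most frequent reciprocal classes, n+ r k and n r+ k+, are the parental types, so the F1 was n+ r k / n r+ k+.
The two rarest classes, n+ r+ k and n r k+, are the double crossovers. Comparing them with the parentals, only the r allele has switched, so r is the middle locus and the order is k – r – n.
k–r: (74 + 18)/1200 = 0.0767; r–n: (283 + 18)/1200 = 0.2508.
Expected DCO frequency = 0.0767 × 0.2508 ≈ 0.01924; observed = 18/1200 ≈ 0.01500.
Coefficient of coincidence = 0.01500/0.01924 ≈ 0.78; interference = 1 − 0.78 = 0.22.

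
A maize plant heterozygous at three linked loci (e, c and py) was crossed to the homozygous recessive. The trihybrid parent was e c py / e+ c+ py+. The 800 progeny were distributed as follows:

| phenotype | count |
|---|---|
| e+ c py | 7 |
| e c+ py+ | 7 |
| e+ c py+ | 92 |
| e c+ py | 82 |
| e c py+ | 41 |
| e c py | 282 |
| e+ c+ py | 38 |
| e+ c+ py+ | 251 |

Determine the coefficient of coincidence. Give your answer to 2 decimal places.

The two rarest classes, e+ c py and e c+ py+, are the double crossovers. Comparing them with the parentals, only the e allele has switched, so e is the middle locus and the order is c – e – py.
c–e: (174 + 14)/800 = 0.2350; e–py: (79 + 14)/800 = 0.1163.
Expected DCO frequency = 0.2350 × 0.1163 ≈ 0.02733; observed = 14/800 ≈ 0.01750.
Coefficient of coincidence = 0.01750/0.02733 ≈ 0.64.

0.64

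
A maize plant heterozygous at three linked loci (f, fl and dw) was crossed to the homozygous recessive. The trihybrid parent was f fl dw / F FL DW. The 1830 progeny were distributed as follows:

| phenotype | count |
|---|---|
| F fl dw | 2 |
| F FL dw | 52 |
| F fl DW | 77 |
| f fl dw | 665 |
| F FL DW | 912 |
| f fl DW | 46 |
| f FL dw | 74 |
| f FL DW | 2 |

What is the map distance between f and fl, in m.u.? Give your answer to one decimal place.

8.5 m.u.

The two rarest classes, F fl dw and f FL DW, are the double crossovers. Comparing them with the parentals, only the f allele has switched, so f is the middle locus and the order is fl – f – dw.
Crossovers in the fl–f interval produce the single-crossover classes f FL dw and F fl DW (74 + 77 = 151) plus the double crossovers (4).
RF(fl–f) = (151 + 4) / 1830 = 155/1830 = 0.0847 → 8.5 m.u.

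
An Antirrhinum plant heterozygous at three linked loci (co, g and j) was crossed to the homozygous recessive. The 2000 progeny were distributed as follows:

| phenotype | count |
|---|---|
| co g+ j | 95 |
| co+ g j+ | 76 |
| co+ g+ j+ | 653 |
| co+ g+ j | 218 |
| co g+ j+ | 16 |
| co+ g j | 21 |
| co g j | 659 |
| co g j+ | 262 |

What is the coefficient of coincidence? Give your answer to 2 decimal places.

0.69

The two most frequent reciprocal classes, co g j and co+ g+ j+, are the parental types, so the F1 was co g j / co+ g+ j+.
The two rarest classes, co+ g j and co g+ j+, are the double crossovers. Comparing them with the parentals, only the co allele has switched, so co is the middle locus and the order is j – co – g.
j–co: (480 + 37)/2000 = 0.2585; co–g: (171 + 37)/2000 = 0.1040.
Expected DCO frequency = 0.2585 × 0.1040 ≈ 0.02688; observed = 37/2000 ≈ 0.01850.
Coefficient of coincidence = 0.01850/0.02688 ≈ 0.69.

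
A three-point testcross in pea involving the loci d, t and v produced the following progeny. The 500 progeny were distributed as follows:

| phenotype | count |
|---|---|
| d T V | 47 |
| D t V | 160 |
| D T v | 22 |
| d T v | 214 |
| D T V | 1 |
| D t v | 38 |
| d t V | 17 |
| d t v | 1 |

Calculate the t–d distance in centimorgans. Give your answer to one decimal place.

The two most frequent reciprocal classes, D t V and d T v, are the parental types, so the F1 was D t V / d T v.
The two rarest classes, D T V and d t v, are the double crossovers. Comparing them with the parentals, only the t allele has switched, so t is the middle locus and the order is d – t – v.
Crossovers in the d–t interval produce the single-crossover classes d t V and D T v (17 + 22 = 39) plus the double crossovers (2).
RF(d–t) = (39 + 2) / 500 = 41/500 = 0.0820 → 8.2 centimorgans.

8.2 centimorgans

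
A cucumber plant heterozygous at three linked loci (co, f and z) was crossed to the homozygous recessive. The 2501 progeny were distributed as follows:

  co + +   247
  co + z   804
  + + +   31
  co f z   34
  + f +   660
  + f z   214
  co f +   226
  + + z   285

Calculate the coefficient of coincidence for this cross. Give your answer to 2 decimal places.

0.54

The two most frequent reciprocal classes, + f + and co + z, are the parental types, so the F1 was + f + / co + z.
The two rarest classes, + + + and co f z, are the double crossovers. Comparing them with the parentals, only the f allele has switched, so f is the middle locus and the order is co – f – z.
co–f: (511 + 65)/2501 = 0.2303; f–z: (461 + 65)/2501 = 0.2103.
Expected DCO frequency = 0.2303 × 0.2103 ≈ 0.04843; observed = 65/2501 ≈ 0.02599.
Coefficient of coincidence = 0.02599/0.04843 ≈ 0.54.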